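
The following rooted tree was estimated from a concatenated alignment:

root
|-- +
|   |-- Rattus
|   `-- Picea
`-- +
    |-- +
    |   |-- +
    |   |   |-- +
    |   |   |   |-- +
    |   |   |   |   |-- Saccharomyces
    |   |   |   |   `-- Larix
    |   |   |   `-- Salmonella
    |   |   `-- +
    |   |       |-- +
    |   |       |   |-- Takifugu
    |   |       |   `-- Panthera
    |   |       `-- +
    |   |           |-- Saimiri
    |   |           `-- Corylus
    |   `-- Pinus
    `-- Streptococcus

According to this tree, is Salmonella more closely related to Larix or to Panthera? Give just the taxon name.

The MRCA of Salmonella and Larix subtends ((Saccharomyces,Larix),Salmonella) (3 taxa).
The MRCA of Salmonella and Panthera subtends (((Saccharomyces,Larix),Salmonella),((Takifugu,Panthera),(Saimiri,Corylus))) (7 taxa).
The first is nested inside the second, so Salmonella shares a more recent common ancestor with Larix.

Larix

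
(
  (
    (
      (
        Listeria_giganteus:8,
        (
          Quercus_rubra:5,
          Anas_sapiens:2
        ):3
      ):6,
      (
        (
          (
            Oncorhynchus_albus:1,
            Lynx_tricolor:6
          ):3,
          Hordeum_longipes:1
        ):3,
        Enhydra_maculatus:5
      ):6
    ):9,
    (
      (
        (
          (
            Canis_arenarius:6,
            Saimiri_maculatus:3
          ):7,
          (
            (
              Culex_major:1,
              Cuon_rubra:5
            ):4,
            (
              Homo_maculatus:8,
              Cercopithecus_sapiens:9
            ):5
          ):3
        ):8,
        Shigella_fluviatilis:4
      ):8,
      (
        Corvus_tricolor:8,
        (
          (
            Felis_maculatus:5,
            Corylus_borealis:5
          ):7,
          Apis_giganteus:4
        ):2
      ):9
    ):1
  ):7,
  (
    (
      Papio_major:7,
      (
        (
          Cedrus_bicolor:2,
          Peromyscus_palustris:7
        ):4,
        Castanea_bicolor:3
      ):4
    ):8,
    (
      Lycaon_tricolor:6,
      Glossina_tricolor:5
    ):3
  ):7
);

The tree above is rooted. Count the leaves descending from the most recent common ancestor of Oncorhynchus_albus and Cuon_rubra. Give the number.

18

The MRCA of Oncorhynchus_albus and Cuon_rubra is the node subtending (((Listeria_giganteus,(Quercus_rubra,Anas_sapiens)),(((Oncorhynchus_albus,Lynx_tricolor),Hordeum_longipes),Enhydra_maculatus)),((((Canis_arenarius,Saimiri_maculatus),((Culex_major,Cuon_rubra),(Homo_maculatus,Cercopithecus_sapiens))),Shigella_fluviatilis),(Corvus_tricolor,((Felis_maculatus,Corylus_borealis),Apis_giganteus)))).
That clade contains 18 terminal taxa: Anas_sapiens, Apis_giganteus, Canis_arenarius, Cercopithecus_sapiens, Corvus_tricolor, Corylus_borealis, Culex_major, Cuon_rubra, Enhydra_maculatus, Felis_maculatus, Homo_maculatus, Hordeum_longipes, Listeria_giganteus, Lynx_tricolor, Oncorhynchus_albus, Quercus_rubra, Saimiri_maculatus, Shigella_fluviatilis.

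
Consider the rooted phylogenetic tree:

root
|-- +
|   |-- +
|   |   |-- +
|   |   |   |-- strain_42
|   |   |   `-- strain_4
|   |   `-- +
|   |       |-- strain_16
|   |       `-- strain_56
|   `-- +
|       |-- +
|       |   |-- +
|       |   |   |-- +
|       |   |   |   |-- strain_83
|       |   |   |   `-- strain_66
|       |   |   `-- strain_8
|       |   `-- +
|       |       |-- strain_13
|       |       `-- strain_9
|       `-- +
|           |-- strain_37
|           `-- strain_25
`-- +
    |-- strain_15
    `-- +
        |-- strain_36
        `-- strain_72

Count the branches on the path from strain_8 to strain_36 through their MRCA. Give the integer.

8

The MRCA of strain_8 and strain_36 is the root of the tree.
From strain_8 up to that node: 5 branches. From strain_36 up to the same node: 3 branches. Total: 5 + 3 = 8.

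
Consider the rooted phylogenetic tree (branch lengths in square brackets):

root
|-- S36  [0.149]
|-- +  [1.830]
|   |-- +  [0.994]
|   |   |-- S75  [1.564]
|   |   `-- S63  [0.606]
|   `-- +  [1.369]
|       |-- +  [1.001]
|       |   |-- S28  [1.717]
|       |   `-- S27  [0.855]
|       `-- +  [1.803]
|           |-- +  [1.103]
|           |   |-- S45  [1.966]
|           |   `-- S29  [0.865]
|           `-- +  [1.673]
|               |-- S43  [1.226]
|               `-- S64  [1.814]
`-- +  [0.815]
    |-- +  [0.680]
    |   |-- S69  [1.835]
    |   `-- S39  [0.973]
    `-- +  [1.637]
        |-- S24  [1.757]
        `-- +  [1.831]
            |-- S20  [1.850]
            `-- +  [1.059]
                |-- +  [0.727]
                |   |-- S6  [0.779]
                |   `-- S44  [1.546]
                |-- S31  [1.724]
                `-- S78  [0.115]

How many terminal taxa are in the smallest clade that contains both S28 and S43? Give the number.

The MRCA of S28 and S43 is the node subtending ((S28,S27),((S45,S29),(S43,S64))).
That clade contains 6 terminal taxa: S27, S28, S29, S43, S45, S64.

6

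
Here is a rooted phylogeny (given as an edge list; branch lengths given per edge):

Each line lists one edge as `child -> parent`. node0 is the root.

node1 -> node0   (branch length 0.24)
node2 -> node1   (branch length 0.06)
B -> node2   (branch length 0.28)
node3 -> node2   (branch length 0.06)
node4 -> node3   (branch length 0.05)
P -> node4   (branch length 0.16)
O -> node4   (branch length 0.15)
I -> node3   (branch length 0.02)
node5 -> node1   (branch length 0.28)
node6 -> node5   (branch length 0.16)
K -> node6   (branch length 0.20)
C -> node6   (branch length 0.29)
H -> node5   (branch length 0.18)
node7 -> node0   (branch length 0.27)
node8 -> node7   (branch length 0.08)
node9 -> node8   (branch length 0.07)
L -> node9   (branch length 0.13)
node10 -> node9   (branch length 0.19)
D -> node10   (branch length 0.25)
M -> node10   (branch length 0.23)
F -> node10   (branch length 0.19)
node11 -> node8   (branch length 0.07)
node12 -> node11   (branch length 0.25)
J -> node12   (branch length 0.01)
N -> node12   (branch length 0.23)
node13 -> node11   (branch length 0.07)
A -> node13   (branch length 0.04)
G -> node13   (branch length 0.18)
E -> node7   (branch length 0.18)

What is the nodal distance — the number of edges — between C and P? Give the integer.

7

The MRCA of C and P is the node subtending ((B,((P,O),I)),((K,C),H)).
From C up to that node: 3 branches. From P up to the same node: 4 branches. Total: 3 + 4 = 7.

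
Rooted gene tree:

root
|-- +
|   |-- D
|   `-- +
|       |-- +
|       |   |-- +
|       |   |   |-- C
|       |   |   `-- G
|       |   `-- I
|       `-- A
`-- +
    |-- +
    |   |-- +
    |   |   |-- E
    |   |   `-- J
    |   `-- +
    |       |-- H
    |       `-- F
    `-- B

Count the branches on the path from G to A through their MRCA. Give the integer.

The MRCA of G and A is the node subtending (((C,G),I),A).
From G up to that node: 3 branches. From A up to the same node: 1 branch. Total: 3 + 1 = 4.

4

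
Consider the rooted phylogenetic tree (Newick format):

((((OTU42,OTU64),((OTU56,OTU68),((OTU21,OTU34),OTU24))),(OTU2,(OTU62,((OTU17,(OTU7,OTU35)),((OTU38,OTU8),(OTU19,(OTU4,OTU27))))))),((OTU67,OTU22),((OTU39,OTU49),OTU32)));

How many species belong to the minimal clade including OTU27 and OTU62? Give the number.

The MRCA of OTU27 and OTU62 is the node subtending (OTU62,((OTU17,(OTU7,OTU35)),((OTU38,OTU8),(OTU19,(OTU4,OTU27))))).
That clade contains 9 terminal taxa: OTU17, OTU19, OTU27, OTU35, OTU38, OTU4, OTU62, OTU7, OTU8.

9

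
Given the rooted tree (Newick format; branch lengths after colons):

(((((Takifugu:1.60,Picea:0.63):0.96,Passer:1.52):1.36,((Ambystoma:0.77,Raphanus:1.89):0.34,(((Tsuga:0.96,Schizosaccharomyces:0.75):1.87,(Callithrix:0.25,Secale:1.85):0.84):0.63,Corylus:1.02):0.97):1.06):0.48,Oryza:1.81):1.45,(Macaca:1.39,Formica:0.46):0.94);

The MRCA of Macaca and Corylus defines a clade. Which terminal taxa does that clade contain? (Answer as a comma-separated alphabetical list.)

Ambystoma, Callithrix, Corylus, Formica, Macaca, Oryza, Passer, Picea, Raphanus, Schizosaccharomyces, Secale, Takifugu, Tsuga

Tracing Macaca: it sits inside (Macaca,Formica).
Tracing Corylus: it sits inside (((Tsuga,Schizosaccharomyces),(Callithrix,Secale)),Corylus).
The smallest clade enclosing both is the whole tree (their MRCA is the root), so the answer is all 13 tips in alphabetical order.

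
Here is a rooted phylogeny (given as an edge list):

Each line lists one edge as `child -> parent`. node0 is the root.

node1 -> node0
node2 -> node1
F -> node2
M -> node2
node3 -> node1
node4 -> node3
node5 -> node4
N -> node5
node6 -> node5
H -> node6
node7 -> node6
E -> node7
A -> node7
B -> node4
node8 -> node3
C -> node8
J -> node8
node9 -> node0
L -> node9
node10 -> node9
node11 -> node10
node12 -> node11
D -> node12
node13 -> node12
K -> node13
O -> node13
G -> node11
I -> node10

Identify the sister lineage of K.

K attaches to the tree at the node subtending (K,O).
The other lineage descending from that same node — the sister group — is the single tip O.

O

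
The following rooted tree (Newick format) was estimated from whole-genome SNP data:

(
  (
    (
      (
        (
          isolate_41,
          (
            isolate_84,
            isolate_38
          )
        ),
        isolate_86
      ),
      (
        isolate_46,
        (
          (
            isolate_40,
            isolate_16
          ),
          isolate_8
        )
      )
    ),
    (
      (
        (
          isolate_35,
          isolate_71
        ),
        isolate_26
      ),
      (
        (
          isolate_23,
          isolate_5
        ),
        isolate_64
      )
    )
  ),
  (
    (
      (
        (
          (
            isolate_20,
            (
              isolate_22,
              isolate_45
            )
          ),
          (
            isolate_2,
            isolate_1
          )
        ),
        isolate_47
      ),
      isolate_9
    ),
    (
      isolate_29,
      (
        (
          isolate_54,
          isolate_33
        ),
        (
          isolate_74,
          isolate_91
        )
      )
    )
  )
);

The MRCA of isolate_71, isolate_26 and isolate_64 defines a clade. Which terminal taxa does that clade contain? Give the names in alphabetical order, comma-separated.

Tracing isolate_71: it sits inside (isolate_35,isolate_71).
Tracing isolate_26: it sits inside ((isolate_35,isolate_71),isolate_26).
Tracing isolate_64: it sits inside ((isolate_23,isolate_5),isolate_64).
The smallest clade enclosing all 3 is (((isolate_35,isolate_71),isolate_26),((isolate_23,isolate_5),isolate_64)); the answer is its 6 terminal taxa in alphabetical order.

isolate_23, isolate_26, isolate_35, isolate_5, isolate_64, isolate_71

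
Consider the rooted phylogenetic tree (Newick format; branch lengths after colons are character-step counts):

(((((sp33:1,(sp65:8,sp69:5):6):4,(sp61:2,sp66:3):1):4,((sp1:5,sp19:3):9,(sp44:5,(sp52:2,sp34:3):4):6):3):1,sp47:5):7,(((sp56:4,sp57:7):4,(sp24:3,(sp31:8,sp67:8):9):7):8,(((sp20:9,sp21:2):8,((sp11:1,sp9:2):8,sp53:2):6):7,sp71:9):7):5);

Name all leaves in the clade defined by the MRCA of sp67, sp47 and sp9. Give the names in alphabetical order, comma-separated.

sp1, sp11, sp19, sp20, sp21, sp24, sp31, sp33, sp34, sp44, sp47, sp52, sp53, sp56, sp57, sp61, sp65, sp66, sp67, sp69, sp71, sp9

Tracing sp67: it sits inside (sp31,sp67).
Tracing sp47: it sits inside ((((sp33,(sp65,sp69)),(sp61,sp66)),((sp1,sp19),(sp44,(sp52,sp34)))),sp47).
Tracing sp9: it sits inside (sp11,sp9).
The smallest clade enclosing all 3 is the whole tree (their MRCA is the root), so the answer is all 22 tips in alphabetical order.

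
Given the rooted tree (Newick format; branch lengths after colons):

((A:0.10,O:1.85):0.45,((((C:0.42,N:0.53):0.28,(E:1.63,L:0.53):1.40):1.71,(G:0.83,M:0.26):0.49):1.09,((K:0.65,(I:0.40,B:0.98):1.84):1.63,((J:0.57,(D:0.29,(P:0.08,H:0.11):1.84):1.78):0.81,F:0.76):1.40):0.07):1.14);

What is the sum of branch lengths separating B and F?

The path runs B → … → MRCA → … → F; the MRCA is the node subtending ((K,(I,B)),((J,(D,(P,H))),F)).
Branch lengths along that path: 0.98 + 1.84 + 1.63 + 1.40 + 0.76 = 6.61.

6.61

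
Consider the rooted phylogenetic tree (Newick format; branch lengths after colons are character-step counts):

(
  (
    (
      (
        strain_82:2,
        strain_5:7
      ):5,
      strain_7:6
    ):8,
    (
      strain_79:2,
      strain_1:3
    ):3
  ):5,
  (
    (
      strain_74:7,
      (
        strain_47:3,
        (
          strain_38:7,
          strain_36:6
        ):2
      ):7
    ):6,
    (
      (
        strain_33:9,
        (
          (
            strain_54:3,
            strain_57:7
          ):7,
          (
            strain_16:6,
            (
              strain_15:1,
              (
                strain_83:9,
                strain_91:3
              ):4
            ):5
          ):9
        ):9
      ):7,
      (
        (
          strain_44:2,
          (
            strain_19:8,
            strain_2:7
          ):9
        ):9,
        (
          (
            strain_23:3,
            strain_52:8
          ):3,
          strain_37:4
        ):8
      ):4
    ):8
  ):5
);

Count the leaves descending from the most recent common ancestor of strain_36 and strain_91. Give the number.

17

The MRCA of strain_36 and strain_91 is the node subtending ((strain_74,(strain_47,(strain_38,strain_36))),((strain_33,((strain_54,strain_57),(strain_16,(strain_15,(strain_83,strain_91))))),((strain_44,(strain_19,strain_2)),((strain_23,strain_52),strain_37)))).
That clade contains 17 terminal taxa: strain_15, strain_16, strain_19, strain_2, strain_23, strain_33, strain_36, strain_37, strain_38, strain_44, strain_47, strain_52, strain_54, strain_57, strain_74, strain_83, strain_91.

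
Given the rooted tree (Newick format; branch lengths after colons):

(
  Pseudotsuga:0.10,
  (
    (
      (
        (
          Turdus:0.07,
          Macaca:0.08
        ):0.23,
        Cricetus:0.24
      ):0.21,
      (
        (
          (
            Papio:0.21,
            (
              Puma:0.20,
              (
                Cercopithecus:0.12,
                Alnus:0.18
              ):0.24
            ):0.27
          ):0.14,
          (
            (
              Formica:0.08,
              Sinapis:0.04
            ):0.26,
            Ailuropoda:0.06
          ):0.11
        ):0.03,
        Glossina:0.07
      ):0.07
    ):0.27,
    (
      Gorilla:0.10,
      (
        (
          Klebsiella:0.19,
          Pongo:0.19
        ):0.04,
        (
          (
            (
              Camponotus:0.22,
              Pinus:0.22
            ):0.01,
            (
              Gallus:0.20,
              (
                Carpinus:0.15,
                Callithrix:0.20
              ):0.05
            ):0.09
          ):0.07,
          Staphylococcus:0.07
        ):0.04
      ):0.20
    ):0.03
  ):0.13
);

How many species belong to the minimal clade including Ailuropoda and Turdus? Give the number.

11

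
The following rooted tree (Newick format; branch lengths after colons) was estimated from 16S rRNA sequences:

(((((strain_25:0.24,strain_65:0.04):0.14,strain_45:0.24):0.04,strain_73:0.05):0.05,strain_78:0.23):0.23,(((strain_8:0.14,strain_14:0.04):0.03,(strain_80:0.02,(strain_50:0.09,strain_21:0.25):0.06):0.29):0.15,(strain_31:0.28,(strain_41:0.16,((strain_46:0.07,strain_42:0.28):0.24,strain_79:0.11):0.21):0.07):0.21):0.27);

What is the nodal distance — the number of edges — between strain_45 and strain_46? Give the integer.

10

The MRCA of strain_45 and strain_46 is the root of the tree.
From strain_45 up to that node: 4 branches. From strain_46 up to the same node: 6 branches. Total: 4 + 6 = 10.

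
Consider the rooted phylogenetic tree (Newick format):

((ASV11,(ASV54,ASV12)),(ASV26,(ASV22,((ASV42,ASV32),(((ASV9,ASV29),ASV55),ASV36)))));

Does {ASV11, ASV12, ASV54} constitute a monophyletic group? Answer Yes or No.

The most recent common ancestor of these taxa subtends (ASV11,(ASV54,ASV12)).
That clade has exactly 3 tips — every listed taxon and nothing else — so the group is monophyletic.

Yes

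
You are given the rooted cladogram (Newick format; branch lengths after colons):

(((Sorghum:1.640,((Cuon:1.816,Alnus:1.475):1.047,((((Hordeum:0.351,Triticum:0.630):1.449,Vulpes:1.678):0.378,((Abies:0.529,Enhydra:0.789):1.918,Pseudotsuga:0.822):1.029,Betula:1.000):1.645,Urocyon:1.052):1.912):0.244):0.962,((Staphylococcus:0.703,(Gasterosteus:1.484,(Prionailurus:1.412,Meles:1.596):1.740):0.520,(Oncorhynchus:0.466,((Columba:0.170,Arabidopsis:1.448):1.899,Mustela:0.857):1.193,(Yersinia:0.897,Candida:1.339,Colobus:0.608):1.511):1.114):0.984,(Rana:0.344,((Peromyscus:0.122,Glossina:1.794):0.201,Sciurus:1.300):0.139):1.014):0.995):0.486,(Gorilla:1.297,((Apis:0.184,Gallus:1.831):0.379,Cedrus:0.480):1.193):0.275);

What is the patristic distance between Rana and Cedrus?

The path runs Rana → … → MRCA → … → Cedrus; the MRCA is the root of the tree.
Branch lengths along that path: 0.344 + 1.014 + 0.995 + 0.486 + 0.275 + 1.193 + 0.480 = 4.787.

4.787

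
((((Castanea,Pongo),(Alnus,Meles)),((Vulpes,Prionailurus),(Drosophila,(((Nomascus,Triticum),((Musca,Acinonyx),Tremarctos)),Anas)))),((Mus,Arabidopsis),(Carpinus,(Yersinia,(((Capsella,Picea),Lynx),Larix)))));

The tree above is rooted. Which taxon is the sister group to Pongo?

Castanea

Pongo attaches to the tree at the node subtending (Castanea,Pongo).
The other lineage descending from that same node — the sister group — is the single tip Castanea.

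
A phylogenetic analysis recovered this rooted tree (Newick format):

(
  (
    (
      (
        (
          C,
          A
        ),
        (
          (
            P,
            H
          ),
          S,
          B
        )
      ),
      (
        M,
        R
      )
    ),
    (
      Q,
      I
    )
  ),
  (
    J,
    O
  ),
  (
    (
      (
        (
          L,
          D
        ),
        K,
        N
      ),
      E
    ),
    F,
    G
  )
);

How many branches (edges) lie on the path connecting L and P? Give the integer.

11

The MRCA of L and P is the root of the tree.
From L up to that node: 5 branches. From P up to the same node: 6 branches. Total: 5 + 6 = 11.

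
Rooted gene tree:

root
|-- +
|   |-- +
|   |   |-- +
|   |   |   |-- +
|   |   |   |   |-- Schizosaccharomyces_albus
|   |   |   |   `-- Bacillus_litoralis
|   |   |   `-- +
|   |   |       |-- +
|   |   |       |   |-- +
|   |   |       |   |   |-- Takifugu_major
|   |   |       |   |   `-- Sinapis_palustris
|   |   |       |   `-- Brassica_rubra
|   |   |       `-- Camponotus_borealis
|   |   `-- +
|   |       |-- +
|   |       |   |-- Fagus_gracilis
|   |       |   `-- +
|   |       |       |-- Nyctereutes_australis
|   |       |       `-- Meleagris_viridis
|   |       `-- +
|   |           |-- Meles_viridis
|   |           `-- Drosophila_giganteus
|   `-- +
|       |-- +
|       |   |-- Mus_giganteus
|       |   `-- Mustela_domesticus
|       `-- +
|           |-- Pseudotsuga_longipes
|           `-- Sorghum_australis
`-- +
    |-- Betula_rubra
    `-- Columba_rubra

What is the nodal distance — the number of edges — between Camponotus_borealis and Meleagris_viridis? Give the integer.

7

The MRCA of Camponotus_borealis and Meleagris_viridis is the node subtending (((Schizosaccharomyces_albus,Bacillus_litoralis),(((Takifugu_major,Sinapis_palustris),Brassica_rubra),Camponotus_borealis)),((Fagus_gracilis,(Nyctereutes_australis,Meleagris_viridis)),(Meles_viridis,Drosophila_giganteus))).
From Camponotus_borealis up to that node: 3 branches. From Meleagris_viridis up to the same node: 4 branches. Total: 3 + 4 = 7.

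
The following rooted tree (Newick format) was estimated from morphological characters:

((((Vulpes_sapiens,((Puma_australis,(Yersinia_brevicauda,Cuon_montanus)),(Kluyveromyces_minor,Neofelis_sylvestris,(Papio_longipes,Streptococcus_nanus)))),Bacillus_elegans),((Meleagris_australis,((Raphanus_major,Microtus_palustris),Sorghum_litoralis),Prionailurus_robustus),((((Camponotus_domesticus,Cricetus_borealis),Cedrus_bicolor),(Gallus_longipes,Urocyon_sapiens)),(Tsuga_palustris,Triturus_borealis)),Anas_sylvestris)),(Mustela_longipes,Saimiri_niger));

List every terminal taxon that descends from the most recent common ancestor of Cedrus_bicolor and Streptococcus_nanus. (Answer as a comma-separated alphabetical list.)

Anas_sylvestris, Bacillus_elegans, Camponotus_domesticus, Cedrus_bicolor, Cricetus_borealis, Cuon_montanus, Gallus_longipes, Kluyveromyces_minor, Meleagris_australis, Microtus_palustris, Neofelis_sylvestris, Papio_longipes, Prionailurus_robustus, Puma_australis, Raphanus_major, Sorghum_litoralis, Streptococcus_nanus, Triturus_borealis, Tsuga_palustris, Urocyon_sapiens, Vulpes_sapiens, Yersinia_brevicauda

Tracing Cedrus_bicolor: it sits inside ((Camponotus_domesticus,Cricetus_borealis),Cedrus_bicolor).
Tracing Streptococcus_nanus: it sits inside (Papio_longipes,Streptococcus_nanus).
The smallest clade enclosing both is (((Vulpes_sapiens,((Puma_australis,(Yersinia_brevicauda,Cuon_montanus)),(Kluyveromyces_minor,Neofelis_sylvestris,(Papio_longipes,Streptococcus_nanus)))),Bacillus_elegans),((Meleagris_australis,((Raphanus_major,Microtus_palustris),Sorghum_litoralis),Prionailurus_robustus),((((Camponotus_domesticus,Cricetus_borealis),Cedrus_bicolor),(Gallus_longipes,Urocyon_sapiens)),(Tsuga_palustris,Triturus_borealis)),Anas_sylvestris)); the answer is its 22 terminal taxa in alphabetical order.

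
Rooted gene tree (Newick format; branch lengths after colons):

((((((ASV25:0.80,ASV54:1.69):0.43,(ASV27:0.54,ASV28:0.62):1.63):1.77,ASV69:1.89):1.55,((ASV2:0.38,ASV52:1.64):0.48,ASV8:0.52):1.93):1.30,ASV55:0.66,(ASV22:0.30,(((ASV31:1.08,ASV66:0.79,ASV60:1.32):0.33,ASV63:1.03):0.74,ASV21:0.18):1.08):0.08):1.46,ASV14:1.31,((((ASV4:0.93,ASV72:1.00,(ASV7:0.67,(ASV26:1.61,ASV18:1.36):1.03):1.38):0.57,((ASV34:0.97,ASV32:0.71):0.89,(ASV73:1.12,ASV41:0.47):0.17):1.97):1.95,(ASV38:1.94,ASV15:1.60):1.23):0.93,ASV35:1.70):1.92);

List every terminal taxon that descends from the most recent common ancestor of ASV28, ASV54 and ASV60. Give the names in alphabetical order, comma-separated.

Tracing ASV28: it sits inside (ASV27,ASV28).
Tracing ASV54: it sits inside (ASV25,ASV54).
Tracing ASV60: it sits inside (ASV31,ASV66,ASV60).
The smallest clade enclosing all 3 is (((((ASV25,ASV54),(ASV27,ASV28)),ASV69),((ASV2,ASV52),ASV8)),ASV55,(ASV22,(((ASV31,ASV66,ASV60),ASV63),ASV21))); the answer is its 15 terminal taxa in alphabetical order.

ASV2, ASV21, ASV22, ASV25, ASV27, ASV28, ASV31, ASV52, ASV54, ASV55, ASV60, ASV63, ASV66, ASV69, ASV8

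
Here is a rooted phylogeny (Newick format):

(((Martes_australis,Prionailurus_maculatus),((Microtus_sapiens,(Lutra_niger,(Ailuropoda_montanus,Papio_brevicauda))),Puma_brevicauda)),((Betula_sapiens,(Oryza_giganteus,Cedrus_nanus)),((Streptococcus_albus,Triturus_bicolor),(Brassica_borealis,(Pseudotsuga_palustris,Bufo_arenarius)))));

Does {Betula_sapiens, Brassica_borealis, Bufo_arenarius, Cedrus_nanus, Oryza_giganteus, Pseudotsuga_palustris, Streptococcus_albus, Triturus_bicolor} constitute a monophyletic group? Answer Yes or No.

The most recent common ancestor of these taxa subtends ((Betula_sapiens,(Oryza_giganteus,Cedrus_nanus)),((Streptococcus_albus,Triturus_bicolor),(Brassica_borealis,(Pseudotsuga_palustris,Bufo_arenarius)))).
That clade has exactly 8 tips — every listed taxon and nothing else — so the group is monophyletic.

Yes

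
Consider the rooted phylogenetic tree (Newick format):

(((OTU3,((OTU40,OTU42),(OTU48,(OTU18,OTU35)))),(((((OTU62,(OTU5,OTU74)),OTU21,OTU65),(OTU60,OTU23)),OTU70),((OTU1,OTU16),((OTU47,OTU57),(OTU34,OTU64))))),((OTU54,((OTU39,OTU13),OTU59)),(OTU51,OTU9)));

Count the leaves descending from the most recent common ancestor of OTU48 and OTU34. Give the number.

The MRCA of OTU48 and OTU34 is the node subtending ((OTU3,((OTU40,OTU42),(OTU48,(OTU18,OTU35)))),(((((OTU62,(OTU5,OTU74)),OTU21,OTU65),(OTU60,OTU23)),OTU70),((OTU1,OTU16),((OTU47,OTU57),(OTU34,OTU64))))).
That clade contains 20 terminal taxa: OTU1, OTU16, OTU18, OTU21, OTU23, OTU3, OTU34, OTU35, OTU40, OTU42, OTU47, OTU48, OTU5, OTU57, OTU60, OTU62, OTU64, OTU65, OTU70, OTU74.

20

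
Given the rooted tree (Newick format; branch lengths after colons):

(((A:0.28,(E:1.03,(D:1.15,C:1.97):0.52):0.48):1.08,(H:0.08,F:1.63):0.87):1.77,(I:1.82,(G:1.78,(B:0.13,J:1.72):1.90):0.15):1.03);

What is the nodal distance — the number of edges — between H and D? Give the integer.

The MRCA of H and D is the node subtending ((A,(E,(D,C))),(H,F)).
From H up to that node: 2 branches. From D up to the same node: 4 branches. Total: 2 + 4 = 6.

6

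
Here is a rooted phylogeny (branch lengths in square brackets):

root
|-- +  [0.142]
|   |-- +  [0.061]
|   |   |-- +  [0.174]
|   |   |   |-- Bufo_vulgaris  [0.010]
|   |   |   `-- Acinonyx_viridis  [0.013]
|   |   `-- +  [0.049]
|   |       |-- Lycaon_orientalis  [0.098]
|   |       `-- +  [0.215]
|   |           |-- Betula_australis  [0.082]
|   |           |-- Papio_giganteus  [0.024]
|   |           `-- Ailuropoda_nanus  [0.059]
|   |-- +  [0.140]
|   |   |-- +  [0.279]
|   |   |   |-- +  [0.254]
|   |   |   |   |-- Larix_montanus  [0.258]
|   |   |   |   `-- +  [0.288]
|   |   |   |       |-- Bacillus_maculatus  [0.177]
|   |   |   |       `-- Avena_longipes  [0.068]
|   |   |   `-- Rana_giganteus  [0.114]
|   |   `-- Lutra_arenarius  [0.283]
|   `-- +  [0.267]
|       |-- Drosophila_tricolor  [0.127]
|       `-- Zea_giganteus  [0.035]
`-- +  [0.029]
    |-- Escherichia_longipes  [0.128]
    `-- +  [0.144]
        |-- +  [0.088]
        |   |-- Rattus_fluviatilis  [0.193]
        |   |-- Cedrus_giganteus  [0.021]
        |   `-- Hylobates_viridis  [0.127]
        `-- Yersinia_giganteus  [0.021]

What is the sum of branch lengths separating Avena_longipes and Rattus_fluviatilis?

1.625

The path runs Avena_longipes → … → MRCA → … → Rattus_fluviatilis; the MRCA is the root of the tree.
Branch lengths along that path: 0.068 + 0.288 + 0.254 + 0.279 + 0.140 + 0.142 + 0.029 + 0.144 + 0.088 + 0.193 = 1.625.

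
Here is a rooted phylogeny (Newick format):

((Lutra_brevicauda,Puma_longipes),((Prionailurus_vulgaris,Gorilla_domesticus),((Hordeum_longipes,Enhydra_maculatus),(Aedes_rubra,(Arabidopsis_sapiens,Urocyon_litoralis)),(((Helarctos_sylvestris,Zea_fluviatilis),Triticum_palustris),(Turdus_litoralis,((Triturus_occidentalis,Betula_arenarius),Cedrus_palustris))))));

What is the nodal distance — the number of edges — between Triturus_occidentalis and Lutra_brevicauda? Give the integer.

9

The MRCA of Triturus_occidentalis and Lutra_brevicauda is the root of the tree.
From Triturus_occidentalis up to that node: 7 branches. From Lutra_brevicauda up to the same node: 2 branches. Total: 7 + 2 = 9.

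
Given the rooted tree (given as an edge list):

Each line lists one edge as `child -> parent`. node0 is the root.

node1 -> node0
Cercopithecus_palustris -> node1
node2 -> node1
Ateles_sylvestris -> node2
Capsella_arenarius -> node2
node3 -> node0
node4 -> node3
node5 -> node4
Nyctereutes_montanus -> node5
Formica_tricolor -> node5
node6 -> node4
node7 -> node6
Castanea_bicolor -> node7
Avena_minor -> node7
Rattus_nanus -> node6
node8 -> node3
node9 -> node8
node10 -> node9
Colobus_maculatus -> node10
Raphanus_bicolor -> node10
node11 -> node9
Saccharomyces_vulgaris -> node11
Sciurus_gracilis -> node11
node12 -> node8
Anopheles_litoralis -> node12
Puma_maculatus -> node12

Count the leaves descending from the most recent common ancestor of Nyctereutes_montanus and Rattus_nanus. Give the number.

The MRCA of Nyctereutes_montanus and Rattus_nanus is the node subtending ((Nyctereutes_montanus,Formica_tricolor),((Castanea_bicolor,Avena_minor),Rattus_nanus)).
That clade contains 5 terminal taxa: Avena_minor, Castanea_bicolor, Formica_tricolor, Nyctereutes_montanus, Rattus_nanus.

5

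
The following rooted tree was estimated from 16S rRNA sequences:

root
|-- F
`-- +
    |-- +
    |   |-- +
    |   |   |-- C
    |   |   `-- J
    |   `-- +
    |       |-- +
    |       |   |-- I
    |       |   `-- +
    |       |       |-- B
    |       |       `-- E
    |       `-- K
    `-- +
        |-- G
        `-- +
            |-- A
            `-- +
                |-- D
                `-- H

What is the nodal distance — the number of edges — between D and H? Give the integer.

2

The MRCA of D and H is the node subtending (D,H).
From D up to that node: 1 branch. From H up to the same node: 1 branch. Total: 1 + 1 = 2.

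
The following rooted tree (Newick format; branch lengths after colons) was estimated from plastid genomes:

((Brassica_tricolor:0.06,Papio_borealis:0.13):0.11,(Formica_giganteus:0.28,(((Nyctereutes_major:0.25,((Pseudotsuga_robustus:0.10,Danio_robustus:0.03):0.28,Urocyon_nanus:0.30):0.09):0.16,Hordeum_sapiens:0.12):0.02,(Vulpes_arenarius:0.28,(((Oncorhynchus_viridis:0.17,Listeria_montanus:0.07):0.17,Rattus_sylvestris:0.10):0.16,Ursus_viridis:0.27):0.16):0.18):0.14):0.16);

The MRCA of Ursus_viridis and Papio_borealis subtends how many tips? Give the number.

13

The MRCA of Ursus_viridis and Papio_borealis is the root, so the clade is the entire tree.
That clade contains 13 terminal taxa: Brassica_tricolor, Danio_robustus, Formica_giganteus, Hordeum_sapiens, Listeria_montanus, Nyctereutes_major, Oncorhynchus_viridis, Papio_borealis, Pseudotsuga_robustus, Rattus_sylvestris, Urocyon_nanus, Ursus_viridis, Vulpes_arenarius.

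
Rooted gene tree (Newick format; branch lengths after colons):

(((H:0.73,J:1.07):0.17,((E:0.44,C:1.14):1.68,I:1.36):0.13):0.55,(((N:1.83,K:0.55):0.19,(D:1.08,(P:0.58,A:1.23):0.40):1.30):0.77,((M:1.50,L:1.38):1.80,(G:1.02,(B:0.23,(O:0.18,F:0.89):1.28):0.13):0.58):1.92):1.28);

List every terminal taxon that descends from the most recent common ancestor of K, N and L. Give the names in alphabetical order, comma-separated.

A, B, D, F, G, K, L, M, N, O, P

Tracing K: it sits inside (N,K).
Tracing N: it sits inside (N,K).
Tracing L: it sits inside (M,L).
The smallest clade enclosing all 3 is (((N,K),(D,(P,A))),((M,L),(G,(B,(O,F))))); the answer is its 11 terminal taxa in alphabetical order.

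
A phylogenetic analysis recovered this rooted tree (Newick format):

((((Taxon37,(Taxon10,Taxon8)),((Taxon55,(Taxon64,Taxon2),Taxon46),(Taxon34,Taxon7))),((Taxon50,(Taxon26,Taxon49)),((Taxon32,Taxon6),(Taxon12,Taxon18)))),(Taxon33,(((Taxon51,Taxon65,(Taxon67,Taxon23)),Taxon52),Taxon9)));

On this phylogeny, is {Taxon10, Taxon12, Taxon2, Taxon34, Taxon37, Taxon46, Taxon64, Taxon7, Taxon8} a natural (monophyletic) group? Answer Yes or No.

The MRCA of the listed taxa subtends (((Taxon37,(Taxon10,Taxon8)),((Taxon55,(Taxon64,Taxon2),Taxon46),(Taxon34,Taxon7))),((Taxon50,(Taxon26,Taxon49)),((Taxon32,Taxon6),(Taxon12,Taxon18)))).
That clade also contains Taxon18, Taxon26, Taxon32, Taxon49, Taxon50, Taxon55, Taxon6, which are not in the proposed group, so the group is not monophyletic.

No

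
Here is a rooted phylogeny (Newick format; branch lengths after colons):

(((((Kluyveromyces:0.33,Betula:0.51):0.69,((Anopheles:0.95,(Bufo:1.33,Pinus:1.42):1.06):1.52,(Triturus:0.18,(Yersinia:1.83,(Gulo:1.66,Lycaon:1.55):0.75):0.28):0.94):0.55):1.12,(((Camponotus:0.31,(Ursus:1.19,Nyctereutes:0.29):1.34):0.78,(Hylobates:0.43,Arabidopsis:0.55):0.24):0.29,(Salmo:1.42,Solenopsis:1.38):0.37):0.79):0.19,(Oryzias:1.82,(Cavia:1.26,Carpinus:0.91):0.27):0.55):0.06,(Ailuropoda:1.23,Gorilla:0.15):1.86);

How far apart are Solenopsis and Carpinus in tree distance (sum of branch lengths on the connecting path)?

The path runs Solenopsis → … → MRCA → … → Carpinus; the MRCA is the node subtending ((((Kluyveromyces,Betula),((Anopheles,(Bufo,Pinus)),(Triturus,(Yersinia,(Gulo,Lycaon))))),(((Camponotus,(Ursus,Nyctereutes)),(Hylobates,Arabidopsis)),(Salmo,Solenopsis))),(Oryzias,(Cavia,Carpinus))).
Branch lengths along that path: 1.38 + 0.37 + 0.79 + 0.19 + 0.55 + 0.27 + 0.91 = 4.46.

4.46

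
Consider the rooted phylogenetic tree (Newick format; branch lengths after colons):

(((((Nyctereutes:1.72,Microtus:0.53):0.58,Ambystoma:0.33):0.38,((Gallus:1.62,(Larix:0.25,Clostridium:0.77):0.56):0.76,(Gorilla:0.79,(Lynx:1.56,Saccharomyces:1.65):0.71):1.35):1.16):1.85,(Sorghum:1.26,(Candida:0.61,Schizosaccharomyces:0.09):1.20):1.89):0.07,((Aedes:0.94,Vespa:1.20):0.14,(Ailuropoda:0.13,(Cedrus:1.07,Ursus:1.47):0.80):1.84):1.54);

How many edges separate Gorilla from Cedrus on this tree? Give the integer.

The MRCA of Gorilla and Cedrus is the root of the tree.
From Gorilla up to that node: 5 branches. From Cedrus up to the same node: 4 branches. Total: 5 + 4 = 9.

9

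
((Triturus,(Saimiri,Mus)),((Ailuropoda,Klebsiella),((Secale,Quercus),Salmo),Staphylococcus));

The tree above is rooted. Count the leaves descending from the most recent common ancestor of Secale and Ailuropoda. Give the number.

The MRCA of Secale and Ailuropoda is the node subtending ((Ailuropoda,Klebsiella),((Secale,Quercus),Salmo),Staphylococcus).
That clade contains 6 terminal taxa: Ailuropoda, Klebsiella, Quercus, Salmo, Secale, Staphylococcus.

6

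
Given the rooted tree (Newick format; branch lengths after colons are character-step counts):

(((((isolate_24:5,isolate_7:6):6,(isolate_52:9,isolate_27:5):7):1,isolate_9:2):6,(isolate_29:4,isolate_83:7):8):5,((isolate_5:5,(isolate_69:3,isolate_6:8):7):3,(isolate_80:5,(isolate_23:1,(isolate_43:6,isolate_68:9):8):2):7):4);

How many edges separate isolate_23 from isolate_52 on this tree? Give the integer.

The MRCA of isolate_23 and isolate_52 is the root of the tree.
From isolate_23 up to that node: 4 branches. From isolate_52 up to the same node: 5 branches. Total: 4 + 5 = 9.

9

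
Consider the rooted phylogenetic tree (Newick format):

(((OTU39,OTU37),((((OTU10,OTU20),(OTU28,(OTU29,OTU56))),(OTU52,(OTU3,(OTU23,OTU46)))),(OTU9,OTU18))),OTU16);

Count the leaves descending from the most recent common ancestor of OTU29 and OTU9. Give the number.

The MRCA of OTU29 and OTU9 is the node subtending ((((OTU10,OTU20),(OTU28,(OTU29,OTU56))),(OTU52,(OTU3,(OTU23,OTU46)))),(OTU9,OTU18)).
That clade contains 11 terminal taxa: OTU10, OTU18, OTU20, OTU23, OTU28, OTU29, OTU3, OTU46, OTU52, OTU56, OTU9.

11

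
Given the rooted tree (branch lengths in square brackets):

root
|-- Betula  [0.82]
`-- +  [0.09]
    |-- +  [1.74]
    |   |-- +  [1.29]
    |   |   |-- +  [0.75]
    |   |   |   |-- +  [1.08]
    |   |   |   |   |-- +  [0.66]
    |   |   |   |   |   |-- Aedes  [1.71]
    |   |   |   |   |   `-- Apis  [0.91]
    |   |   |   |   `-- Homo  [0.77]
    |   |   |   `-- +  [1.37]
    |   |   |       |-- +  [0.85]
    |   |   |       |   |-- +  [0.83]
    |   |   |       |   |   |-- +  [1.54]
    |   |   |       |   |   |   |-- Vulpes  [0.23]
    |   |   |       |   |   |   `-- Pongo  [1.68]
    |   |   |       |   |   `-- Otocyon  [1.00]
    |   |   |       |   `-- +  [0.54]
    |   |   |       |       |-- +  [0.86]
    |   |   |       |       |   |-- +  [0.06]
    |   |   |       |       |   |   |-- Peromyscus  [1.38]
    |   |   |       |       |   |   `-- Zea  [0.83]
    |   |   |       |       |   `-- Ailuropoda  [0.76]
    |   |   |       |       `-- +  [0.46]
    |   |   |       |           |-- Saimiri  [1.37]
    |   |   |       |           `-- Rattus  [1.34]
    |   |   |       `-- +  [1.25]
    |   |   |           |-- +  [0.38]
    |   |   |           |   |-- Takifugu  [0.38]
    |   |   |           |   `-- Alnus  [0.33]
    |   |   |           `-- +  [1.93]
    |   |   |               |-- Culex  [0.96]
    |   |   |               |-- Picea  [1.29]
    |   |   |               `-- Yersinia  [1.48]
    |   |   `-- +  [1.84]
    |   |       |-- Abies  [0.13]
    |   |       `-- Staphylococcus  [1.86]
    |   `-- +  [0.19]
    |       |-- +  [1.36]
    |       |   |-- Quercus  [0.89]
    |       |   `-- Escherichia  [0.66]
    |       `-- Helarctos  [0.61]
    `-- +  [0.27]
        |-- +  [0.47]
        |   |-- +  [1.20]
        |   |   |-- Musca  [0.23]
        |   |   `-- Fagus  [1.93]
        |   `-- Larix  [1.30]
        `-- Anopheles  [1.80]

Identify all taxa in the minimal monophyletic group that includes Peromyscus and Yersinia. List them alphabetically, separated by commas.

Ailuropoda, Alnus, Culex, Otocyon, Peromyscus, Picea, Pongo, Rattus, Saimiri, Takifugu, Vulpes, Yersinia, Zea

Tracing Peromyscus: it sits inside (Peromyscus,Zea).
Tracing Yersinia: it sits inside (Culex,Picea,Yersinia).
The smallest clade enclosing both is ((((Vulpes,Pongo),Otocyon),(((Peromyscus,Zea),Ailuropoda),(Saimiri,Rattus))),((Takifugu,Alnus),(Culex,Picea,Yersinia))); the answer is its 13 terminal taxa in alphabetical order.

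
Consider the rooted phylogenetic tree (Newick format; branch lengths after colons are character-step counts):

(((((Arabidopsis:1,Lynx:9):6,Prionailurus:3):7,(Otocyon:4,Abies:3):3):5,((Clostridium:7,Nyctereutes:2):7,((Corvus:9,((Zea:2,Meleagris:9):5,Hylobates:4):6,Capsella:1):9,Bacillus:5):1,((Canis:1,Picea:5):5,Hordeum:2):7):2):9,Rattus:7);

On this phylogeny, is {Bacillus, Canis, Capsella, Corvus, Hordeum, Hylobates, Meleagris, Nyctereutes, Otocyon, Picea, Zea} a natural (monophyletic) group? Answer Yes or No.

The MRCA of the listed taxa subtends ((((Arabidopsis,Lynx),Prionailurus),(Otocyon,Abies)),((Clostridium,Nyctereutes),((Corvus,((Zea,Meleagris),Hylobates),Capsella),Bacillus),((Canis,Picea),Hordeum))).
That clade also contains Abies, Arabidopsis, Clostridium, Lynx, Prionailurus, which are not in the proposed group, so the group is not monophyletic.

No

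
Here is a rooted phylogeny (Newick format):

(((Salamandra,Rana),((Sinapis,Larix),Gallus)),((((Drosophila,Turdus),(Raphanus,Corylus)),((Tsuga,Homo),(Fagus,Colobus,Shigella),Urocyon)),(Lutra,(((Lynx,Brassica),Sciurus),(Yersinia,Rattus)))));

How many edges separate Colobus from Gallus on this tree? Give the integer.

8

The MRCA of Colobus and Gallus is the root of the tree.
From Colobus up to that node: 5 branches. From Gallus up to the same node: 3 branches. Total: 5 + 3 = 8.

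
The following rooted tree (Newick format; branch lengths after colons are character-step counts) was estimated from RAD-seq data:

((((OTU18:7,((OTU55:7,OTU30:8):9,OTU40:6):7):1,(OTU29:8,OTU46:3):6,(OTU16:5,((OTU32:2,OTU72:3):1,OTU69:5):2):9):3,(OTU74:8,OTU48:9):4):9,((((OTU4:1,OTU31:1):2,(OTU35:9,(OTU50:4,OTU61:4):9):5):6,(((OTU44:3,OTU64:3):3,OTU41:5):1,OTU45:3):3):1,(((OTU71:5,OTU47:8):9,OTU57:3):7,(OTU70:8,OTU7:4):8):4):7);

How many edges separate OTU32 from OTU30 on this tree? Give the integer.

8

The MRCA of OTU32 and OTU30 is the node subtending ((OTU18,((OTU55,OTU30),OTU40)),(OTU29,OTU46),(OTU16,((OTU32,OTU72),OTU69))).
From OTU32 up to that node: 4 branches. From OTU30 up to the same node: 4 branches. Total: 4 + 4 = 8.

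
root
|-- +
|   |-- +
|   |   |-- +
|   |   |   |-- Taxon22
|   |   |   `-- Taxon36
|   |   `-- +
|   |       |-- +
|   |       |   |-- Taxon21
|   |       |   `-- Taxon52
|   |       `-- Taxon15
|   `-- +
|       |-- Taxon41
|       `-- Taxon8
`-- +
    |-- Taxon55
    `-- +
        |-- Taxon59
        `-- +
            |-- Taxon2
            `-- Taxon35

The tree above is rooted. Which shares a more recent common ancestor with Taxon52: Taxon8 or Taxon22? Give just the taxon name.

Taxon22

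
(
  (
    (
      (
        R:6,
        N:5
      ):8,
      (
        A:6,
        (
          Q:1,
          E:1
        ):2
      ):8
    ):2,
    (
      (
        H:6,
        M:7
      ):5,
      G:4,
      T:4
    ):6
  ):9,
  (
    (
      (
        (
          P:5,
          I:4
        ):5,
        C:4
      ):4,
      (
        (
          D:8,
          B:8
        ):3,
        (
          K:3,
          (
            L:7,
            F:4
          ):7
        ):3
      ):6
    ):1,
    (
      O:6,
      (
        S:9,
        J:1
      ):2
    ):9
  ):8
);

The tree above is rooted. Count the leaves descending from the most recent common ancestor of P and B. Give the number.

The MRCA of P and B is the node subtending (((P,I),C),((D,B),(K,(L,F)))).
That clade contains 8 terminal taxa: B, C, D, F, I, K, L, P.

8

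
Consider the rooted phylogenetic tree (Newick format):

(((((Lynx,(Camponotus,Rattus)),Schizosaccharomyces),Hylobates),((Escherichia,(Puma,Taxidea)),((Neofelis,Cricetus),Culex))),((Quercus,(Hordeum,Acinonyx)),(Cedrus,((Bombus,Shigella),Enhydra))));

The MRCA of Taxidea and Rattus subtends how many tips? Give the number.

11

The MRCA of Taxidea and Rattus is the node subtending ((((Lynx,(Camponotus,Rattus)),Schizosaccharomyces),Hylobates),((Escherichia,(Puma,Taxidea)),((Neofelis,Cricetus),Culex))).
That clade contains 11 terminal taxa: Camponotus, Cricetus, Culex, Escherichia, Hylobates, Lynx, Neofelis, Puma, Rattus, Schizosaccharomyces, Taxidea.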